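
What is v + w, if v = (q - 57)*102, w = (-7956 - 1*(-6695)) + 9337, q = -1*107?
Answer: -8652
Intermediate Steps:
q = -107
w = 8076 (w = (-7956 + 6695) + 9337 = -1261 + 9337 = 8076)
v = -16728 (v = (-107 - 57)*102 = -164*102 = -16728)
v + w = -16728 + 8076 = -8652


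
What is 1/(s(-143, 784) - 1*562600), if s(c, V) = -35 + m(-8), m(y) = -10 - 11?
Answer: -1/562656 ≈ -1.7773e-6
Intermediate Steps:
m(y) = -21
s(c, V) = -56 (s(c, V) = -35 - 21 = -56)
1/(s(-143, 784) - 1*562600) = 1/(-56 - 1*562600) = 1/(-56 - 562600) = 1/(-562656) = -1/562656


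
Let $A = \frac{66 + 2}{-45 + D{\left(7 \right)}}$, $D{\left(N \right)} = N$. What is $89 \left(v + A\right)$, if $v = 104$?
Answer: $\frac{172838}{19} \approx 9096.7$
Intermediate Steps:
$A = - \frac{34}{19}$ ($A = \frac{66 + 2}{-45 + 7} = \frac{68}{-38} = 68 \left(- \frac{1}{38}\right) = - \frac{34}{19} \approx -1.7895$)
$89 \left(v + A\right) = 89 \left(104 - \frac{34}{19}\right) = 89 \cdot \frac{1942}{19} = \frac{172838}{19}$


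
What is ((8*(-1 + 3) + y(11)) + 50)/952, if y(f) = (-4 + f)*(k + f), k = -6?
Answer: 101/952 ≈ 0.10609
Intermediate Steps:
y(f) = (-6 + f)*(-4 + f) (y(f) = (-4 + f)*(-6 + f) = (-6 + f)*(-4 + f))
((8*(-1 + 3) + y(11)) + 50)/952 = ((8*(-1 + 3) + (24 + 11**2 - 10*11)) + 50)/952 = ((8*2 + (24 + 121 - 110)) + 50)*(1/952) = ((16 + 35) + 50)*(1/952) = (51 + 50)*(1/952) = 101*(1/952) = 101/952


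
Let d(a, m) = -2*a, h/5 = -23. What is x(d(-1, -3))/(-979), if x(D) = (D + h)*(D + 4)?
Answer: 678/979 ≈ 0.69254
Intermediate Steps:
h = -115 (h = 5*(-23) = -115)
x(D) = (-115 + D)*(4 + D) (x(D) = (D - 115)*(D + 4) = (-115 + D)*(4 + D))
x(d(-1, -3))/(-979) = (-460 + (-2*(-1))² - (-222)*(-1))/(-979) = (-460 + 2² - 111*2)*(-1/979) = (-460 + 4 - 222)*(-1/979) = -678*(-1/979) = 678/979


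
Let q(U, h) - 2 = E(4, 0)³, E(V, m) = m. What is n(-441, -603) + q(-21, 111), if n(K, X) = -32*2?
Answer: -62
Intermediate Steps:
n(K, X) = -64
q(U, h) = 2 (q(U, h) = 2 + 0³ = 2 + 0 = 2)
n(-441, -603) + q(-21, 111) = -64 + 2 = -62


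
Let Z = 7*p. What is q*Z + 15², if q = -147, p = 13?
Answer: -13152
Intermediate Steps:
Z = 91 (Z = 7*13 = 91)
q*Z + 15² = -147*91 + 15² = -13377 + 225 = -13152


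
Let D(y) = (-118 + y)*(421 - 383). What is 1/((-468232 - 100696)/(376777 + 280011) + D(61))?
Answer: -7139/15469258 ≈ -0.00046150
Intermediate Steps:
D(y) = -4484 + 38*y (D(y) = (-118 + y)*38 = -4484 + 38*y)
1/((-468232 - 100696)/(376777 + 280011) + D(61)) = 1/((-468232 - 100696)/(376777 + 280011) + (-4484 + 38*61)) = 1/(-568928/656788 + (-4484 + 2318)) = 1/(-568928*1/656788 - 2166) = 1/(-6184/7139 - 2166) = 1/(-15469258/7139) = -7139/15469258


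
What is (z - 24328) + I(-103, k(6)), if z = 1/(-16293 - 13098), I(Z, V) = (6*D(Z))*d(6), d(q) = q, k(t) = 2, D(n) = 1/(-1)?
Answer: -716082325/29391 ≈ -24364.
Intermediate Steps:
D(n) = -1
I(Z, V) = -36 (I(Z, V) = (6*(-1))*6 = -6*6 = -36)
z = -1/29391 (z = 1/(-29391) = -1/29391 ≈ -3.4024e-5)
(z - 24328) + I(-103, k(6)) = (-1/29391 - 24328) - 36 = -715024249/29391 - 36 = -716082325/29391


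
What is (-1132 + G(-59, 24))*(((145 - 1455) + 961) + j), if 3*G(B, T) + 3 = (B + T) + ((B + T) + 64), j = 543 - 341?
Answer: 166845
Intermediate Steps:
j = 202
G(B, T) = 61/3 + 2*B/3 + 2*T/3 (G(B, T) = -1 + ((B + T) + ((B + T) + 64))/3 = -1 + ((B + T) + (64 + B + T))/3 = -1 + (64 + 2*B + 2*T)/3 = -1 + (64/3 + 2*B/3 + 2*T/3) = 61/3 + 2*B/3 + 2*T/3)
(-1132 + G(-59, 24))*(((145 - 1455) + 961) + j) = (-1132 + (61/3 + (⅔)*(-59) + (⅔)*24))*(((145 - 1455) + 961) + 202) = (-1132 + (61/3 - 118/3 + 16))*((-1310 + 961) + 202) = (-1132 - 3)*(-349 + 202) = -1135*(-147) = 166845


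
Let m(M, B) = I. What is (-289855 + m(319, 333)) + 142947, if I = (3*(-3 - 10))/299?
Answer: -3378887/23 ≈ -1.4691e+5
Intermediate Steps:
I = -3/23 (I = (3*(-13))*(1/299) = -39*1/299 = -3/23 ≈ -0.13043)
m(M, B) = -3/23
(-289855 + m(319, 333)) + 142947 = (-289855 - 3/23) + 142947 = -6666668/23 + 142947 = -3378887/23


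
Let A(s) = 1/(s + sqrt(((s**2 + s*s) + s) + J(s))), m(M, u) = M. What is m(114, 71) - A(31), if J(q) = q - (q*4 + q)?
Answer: 3193/28 - sqrt(1829)/868 ≈ 113.99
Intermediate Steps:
J(q) = -4*q (J(q) = q - (4*q + q) = q - 5*q = -4*q)
A(s) = 1/(s + sqrt(-3*s + 2*s**2)) (A(s) = 1/(s + sqrt(((s**2 + s*s) + s) - 4*s)) = 1/(s + sqrt(((s**2 + s**2) + s) - 4*s)) = 1/(s + sqrt((2*s**2 + s) - 4*s)) = 1/(s + sqrt((s + 2*s**2) - 4*s)) = 1/(s + sqrt(-3*s + 2*s**2)))
m(114, 71) - A(31) = 114 - 1/(31 + sqrt(31*(-3 + 2*31))) = 114 - 1/(31 + sqrt(31*(-3 + 62))) = 114 - 1/(31 + sqrt(31*59)) = 114 - 1/(31 + sqrt(1829))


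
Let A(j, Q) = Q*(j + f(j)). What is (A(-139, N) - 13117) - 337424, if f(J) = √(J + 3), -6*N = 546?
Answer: -337892 - 182*I*√34 ≈ -3.3789e+5 - 1061.2*I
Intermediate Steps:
N = -91 (N = -⅙*546 = -91)
f(J) = √(3 + J)
A(j, Q) = Q*(j + √(3 + j))
(A(-139, N) - 13117) - 337424 = (-91*(-139 + √(3 - 139)) - 13117) - 337424 = (-91*(-139 + √(-136)) - 13117) - 337424 = (-91*(-139 + 2*I*√34) - 13117) - 337424 = ((12649 - 182*I*√34) - 13117) - 337424 = (-468 - 182*I*√34) - 337424 = -337892 - 182*I*√34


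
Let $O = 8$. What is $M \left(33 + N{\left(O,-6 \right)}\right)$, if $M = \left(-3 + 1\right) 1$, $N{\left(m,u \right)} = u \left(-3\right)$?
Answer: $-102$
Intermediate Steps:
$N{\left(m,u \right)} = - 3 u$
$M = -2$ ($M = \left(-2\right) 1 = -2$)
$M \left(33 + N{\left(O,-6 \right)}\right) = - 2 \left(33 - -18\right) = - 2 \left(33 + 18\right) = \left(-2\right) 51 = -102$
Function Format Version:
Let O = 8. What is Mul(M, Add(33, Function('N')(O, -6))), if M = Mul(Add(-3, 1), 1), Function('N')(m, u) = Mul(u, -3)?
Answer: -102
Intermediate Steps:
Function('N')(m, u) = Mul(-3, u)
M = -2 (M = Mul(-2, 1) = -2)
Mul(M, Add(33, Function('N')(O, -6))) = Mul(-2, Add(33, Mul(-3, -6))) = Mul(-2, Add(33, 18)) = Mul(-2, 51) = -102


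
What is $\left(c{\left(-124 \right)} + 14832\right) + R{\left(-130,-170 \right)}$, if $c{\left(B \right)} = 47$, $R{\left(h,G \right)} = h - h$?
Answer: $14879$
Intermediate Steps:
$R{\left(h,G \right)} = 0$
$\left(c{\left(-124 \right)} + 14832\right) + R{\left(-130,-170 \right)} = \left(47 + 14832\right) + 0 = 14879 + 0 = 14879$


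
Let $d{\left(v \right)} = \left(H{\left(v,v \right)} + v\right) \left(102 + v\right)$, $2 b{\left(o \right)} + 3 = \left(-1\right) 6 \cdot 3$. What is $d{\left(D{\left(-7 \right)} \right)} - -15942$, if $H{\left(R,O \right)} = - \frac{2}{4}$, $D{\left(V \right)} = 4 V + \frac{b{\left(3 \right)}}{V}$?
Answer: $\frac{27807}{2} \approx 13904.0$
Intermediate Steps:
$b{\left(o \right)} = - \frac{21}{2}$ ($b{\left(o \right)} = - \frac{3}{2} + \frac{\left(-1\right) 6 \cdot 3}{2} = - \frac{3}{2} + \frac{\left(-6\right) 3}{2} = - \frac{3}{2} + \frac{1}{2} \left(-18\right) = - \frac{3}{2} - 9 = - \frac{21}{2}$)
$D{\left(V \right)} = 4 V - \frac{21}{2 V}$
$H{\left(R,O \right)} = - \frac{1}{2}$ ($H{\left(R,O \right)} = \left(-2\right) \frac{1}{4} = - \frac{1}{2}$)
$d{\left(v \right)} = \left(102 + v\right) \left(- \frac{1}{2} + v\right)$ ($d{\left(v \right)} = \left(- \frac{1}{2} + v\right) \left(102 + v\right) = \left(102 + v\right) \left(- \frac{1}{2} + v\right)$)
$d{\left(D{\left(-7 \right)} \right)} - -15942 = \left(-51 + \left(4 \left(-7\right) - \frac{21}{2 \left(-7\right)}\right)^{2} + \frac{203 \left(4 \left(-7\right) - \frac{21}{2 \left(-7\right)}\right)}{2}\right) - -15942 = \left(-51 + \left(-28 - - \frac{3}{2}\right)^{2} + \frac{203 \left(-28 - - \frac{3}{2}\right)}{2}\right) + 15942 = \left(-51 + \left(-28 + \frac{3}{2}\right)^{2} + \frac{203 \left(-28 + \frac{3}{2}\right)}{2}\right) + 15942 = \left(-51 + \left(- \frac{53}{2}\right)^{2} + \frac{203}{2} \left(- \frac{53}{2}\right)\right) + 15942 = \left(-51 + \frac{2809}{4} - \frac{10759}{4}\right) + 15942 = - \frac{4077}{2} + 15942 = \frac{27807}{2}$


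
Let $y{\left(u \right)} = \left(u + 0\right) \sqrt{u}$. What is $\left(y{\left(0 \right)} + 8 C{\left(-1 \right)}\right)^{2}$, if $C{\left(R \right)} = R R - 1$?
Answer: $0$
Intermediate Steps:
$y{\left(u \right)} = u^{\frac{3}{2}}$ ($y{\left(u \right)} = u \sqrt{u} = u^{\frac{3}{2}}$)
$C{\left(R \right)} = -1 + R^{2}$ ($C{\left(R \right)} = R^{2} - 1 = -1 + R^{2}$)
$\left(y{\left(0 \right)} + 8 C{\left(-1 \right)}\right)^{2} = \left(0^{\frac{3}{2}} + 8 \left(-1 + \left(-1\right)^{2}\right)\right)^{2} = \left(0 + 8 \left(-1 + 1\right)\right)^{2} = \left(0 + 8 \cdot 0\right)^{2} = \left(0 + 0\right)^{2} = 0^{2} = 0$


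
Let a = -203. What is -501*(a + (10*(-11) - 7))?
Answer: 160320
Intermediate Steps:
-501*(a + (10*(-11) - 7)) = -501*(-203 + (10*(-11) - 7)) = -501*(-203 + (-110 - 7)) = -501*(-203 - 117) = -501*(-320) = 160320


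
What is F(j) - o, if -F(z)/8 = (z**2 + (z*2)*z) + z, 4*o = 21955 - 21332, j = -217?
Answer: -4514223/4 ≈ -1.1286e+6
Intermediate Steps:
o = 623/4 (o = (21955 - 21332)/4 = (1/4)*623 = 623/4 ≈ 155.75)
F(z) = -24*z**2 - 8*z (F(z) = -8*((z**2 + (z*2)*z) + z) = -8*((z**2 + (2*z)*z) + z) = -8*((z**2 + 2*z**2) + z) = -8*(3*z**2 + z) = -8*(z + 3*z**2) = -24*z**2 - 8*z)
F(j) - o = -8*(-217)*(1 + 3*(-217)) - 1*623/4 = -8*(-217)*(1 - 651) - 623/4 = -8*(-217)*(-650) - 623/4 = -1128400 - 623/4 = -4514223/4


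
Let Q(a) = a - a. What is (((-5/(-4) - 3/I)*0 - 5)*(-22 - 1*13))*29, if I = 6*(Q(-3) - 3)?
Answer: 5075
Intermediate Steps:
Q(a) = 0
I = -18 (I = 6*(0 - 3) = 6*(-3) = -18)
(((-5/(-4) - 3/I)*0 - 5)*(-22 - 1*13))*29 = (((-5/(-4) - 3/(-18))*0 - 5)*(-22 - 1*13))*29 = (((-5*(-¼) - 3*(-1/18))*0 - 5)*(-22 - 13))*29 = (((5/4 + ⅙)*0 - 5)*(-35))*29 = (((17/12)*0 - 5)*(-35))*29 = ((0 - 5)*(-35))*29 = -5*(-35)*29 = 175*29 = 5075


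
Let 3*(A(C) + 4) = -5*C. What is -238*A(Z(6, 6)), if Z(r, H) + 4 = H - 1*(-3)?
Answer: 8806/3 ≈ 2935.3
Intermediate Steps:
Z(r, H) = -1 + H (Z(r, H) = -4 + (H - 1*(-3)) = -4 + (H + 3) = -4 + (3 + H) = -1 + H)
A(C) = -4 - 5*C/3 (A(C) = -4 + (-5*C)/3 = -4 - 5*C/3)
-238*A(Z(6, 6)) = -238*(-4 - 5*(-1 + 6)/3) = -238*(-4 - 5/3*5) = -238*(-4 - 25/3) = -238*(-37/3) = 8806/3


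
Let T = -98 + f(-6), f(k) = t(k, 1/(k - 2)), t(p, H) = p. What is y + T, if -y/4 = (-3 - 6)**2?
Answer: -428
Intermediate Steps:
f(k) = k
T = -104 (T = -98 - 6 = -104)
y = -324 (y = -4*(-3 - 6)**2 = -4*(-9)**2 = -4*81 = -324)
y + T = -324 - 104 = -428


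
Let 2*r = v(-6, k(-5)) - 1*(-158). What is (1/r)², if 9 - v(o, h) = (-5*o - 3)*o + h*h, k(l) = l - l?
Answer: 4/108241 ≈ 3.6955e-5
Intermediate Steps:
k(l) = 0
v(o, h) = 9 - h² - o*(-3 - 5*o) (v(o, h) = 9 - ((-5*o - 3)*o + h*h) = 9 - ((-3 - 5*o)*o + h²) = 9 - (o*(-3 - 5*o) + h²) = 9 - (h² + o*(-3 - 5*o)) = 9 + (-h² - o*(-3 - 5*o)) = 9 - h² - o*(-3 - 5*o))
r = 329/2 (r = ((9 - 1*0² + 3*(-6) + 5*(-6)²) - 1*(-158))/2 = ((9 - 1*0 - 18 + 5*36) + 158)/2 = ((9 + 0 - 18 + 180) + 158)/2 = (171 + 158)/2 = (½)*329 = 329/2 ≈ 164.50)
(1/r)² = (1/(329/2))² = (2/329)² = 4/108241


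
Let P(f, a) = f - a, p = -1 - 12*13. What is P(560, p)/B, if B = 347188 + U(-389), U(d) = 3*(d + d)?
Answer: 717/344854 ≈ 0.0020791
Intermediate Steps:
U(d) = 6*d (U(d) = 3*(2*d) = 6*d)
p = -157 (p = -1 - 156 = -157)
B = 344854 (B = 347188 + 6*(-389) = 347188 - 2334 = 344854)
P(560, p)/B = (560 - 1*(-157))/344854 = (560 + 157)*(1/344854) = 717*(1/344854) = 717/344854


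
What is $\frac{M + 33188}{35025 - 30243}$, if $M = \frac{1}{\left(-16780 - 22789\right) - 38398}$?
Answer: $\frac{2587568795}{372838194} \approx 6.9402$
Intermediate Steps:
$M = - \frac{1}{77967}$ ($M = \frac{1}{\left(-16780 - 22789\right) - 38398} = \frac{1}{-39569 - 38398} = \frac{1}{-77967} = - \frac{1}{77967} \approx -1.2826 \cdot 10^{-5}$)
$\frac{M + 33188}{35025 - 30243} = \frac{- \frac{1}{77967} + 33188}{35025 - 30243} = \frac{2587568795}{77967 \left(35025 - 30243\right)} = \frac{2587568795}{77967 \cdot 4782} = \frac{2587568795}{77967} \cdot \frac{1}{4782} = \frac{2587568795}{372838194}$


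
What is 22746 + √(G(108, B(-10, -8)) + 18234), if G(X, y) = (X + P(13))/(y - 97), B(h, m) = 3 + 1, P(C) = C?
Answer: 22746 + √157694613/93 ≈ 22881.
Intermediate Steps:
B(h, m) = 4
G(X, y) = (13 + X)/(-97 + y) (G(X, y) = (X + 13)/(y - 97) = (13 + X)/(-97 + y))
22746 + √(G(108, B(-10, -8)) + 18234) = 22746 + √((13 + 108)/(-97 + 4) + 18234) = 22746 + √(121/(-93) + 18234) = 22746 + √(-1/93*121 + 18234) = 22746 + √(-121/93 + 18234) = 22746 + √(1695641/93) = 22746 + √157694613/93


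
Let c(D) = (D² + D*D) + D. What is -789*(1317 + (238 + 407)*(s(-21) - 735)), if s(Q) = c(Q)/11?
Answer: 3664899477/11 ≈ 3.3317e+8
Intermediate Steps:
c(D) = D + 2*D² (c(D) = (D² + D²) + D = 2*D² + D = D + 2*D²)
s(Q) = Q*(1 + 2*Q)/11 (s(Q) = (Q*(1 + 2*Q))/11 = (Q*(1 + 2*Q))*(1/11) = Q*(1 + 2*Q)/11)
-789*(1317 + (238 + 407)*(s(-21) - 735)) = -789*(1317 + (238 + 407)*((1/11)*(-21)*(1 + 2*(-21)) - 735)) = -789*(1317 + 645*((1/11)*(-21)*(1 - 42) - 735)) = -789*(1317 + 645*((1/11)*(-21)*(-41) - 735)) = -789*(1317 + 645*(861/11 - 735)) = -789*(1317 + 645*(-7224/11)) = -789*(1317 - 4659480/11) = -789*(-4644993/11) = 3664899477/11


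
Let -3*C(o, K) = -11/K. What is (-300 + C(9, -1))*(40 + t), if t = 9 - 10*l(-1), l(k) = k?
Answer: -53749/3 ≈ -17916.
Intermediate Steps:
C(o, K) = 11/(3*K) (C(o, K) = -(-11)/(3*K) = 11/(3*K))
t = 19 (t = 9 - 10*(-1) = 9 + 10 = 19)
(-300 + C(9, -1))*(40 + t) = (-300 + (11/3)/(-1))*(40 + 19) = (-300 + (11/3)*(-1))*59 = (-300 - 11/3)*59 = -911/3*59 = -53749/3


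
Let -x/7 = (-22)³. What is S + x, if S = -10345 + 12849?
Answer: 77040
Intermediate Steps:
S = 2504
x = 74536 (x = -7*(-22)³ = -7*(-10648) = 74536)
S + x = 2504 + 74536 = 77040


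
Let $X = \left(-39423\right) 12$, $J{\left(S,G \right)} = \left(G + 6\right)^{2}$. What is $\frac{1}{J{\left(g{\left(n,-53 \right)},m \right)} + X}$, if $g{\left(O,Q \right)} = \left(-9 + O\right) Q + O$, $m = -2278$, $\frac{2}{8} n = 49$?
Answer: $\frac{1}{4688908} \approx 2.1327 \cdot 10^{-7}$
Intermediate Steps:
$n = 196$ ($n = 4 \cdot 49 = 196$)
$g{\left(O,Q \right)} = O + Q \left(-9 + O\right)$ ($g{\left(O,Q \right)} = Q \left(-9 + O\right) + O = O + Q \left(-9 + O\right)$)
$J{\left(S,G \right)} = \left(6 + G\right)^{2}$
$X = -473076$
$\frac{1}{J{\left(g{\left(n,-53 \right)},m \right)} + X} = \frac{1}{\left(6 - 2278\right)^{2} - 473076} = \frac{1}{\left(-2272\right)^{2} - 473076} = \frac{1}{5161984 - 473076} = \frac{1}{4688908}$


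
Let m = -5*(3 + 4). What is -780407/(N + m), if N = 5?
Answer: 780407/30 ≈ 26014.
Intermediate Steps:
m = -35 (m = -5*7 = -35)
-780407/(N + m) = -780407/(5 - 35) = -780407/(-30) = -780407*(-1/30) = 780407/30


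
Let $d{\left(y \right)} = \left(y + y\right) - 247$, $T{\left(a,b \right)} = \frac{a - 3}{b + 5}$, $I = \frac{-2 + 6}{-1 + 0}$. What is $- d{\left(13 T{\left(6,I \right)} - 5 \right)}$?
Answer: $179$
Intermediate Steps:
$I = -4$ ($I = \frac{4}{-1} = 4 \left(-1\right) = -4$)
$T{\left(a,b \right)} = \frac{-3 + a}{5 + b}$
$d{\left(y \right)} = -247 + 2 y$ ($d{\left(y \right)} = 2 y - 247 = -247 + 2 y$)
$- d{\left(13 T{\left(6,I \right)} - 5 \right)} = - (-247 + 2 \left(13 \frac{-3 + 6}{5 - 4} - 5\right)) = - (-247 + 2 \left(13 \cdot 1^{-1} \cdot 3 - 5\right)) = - (-247 + 2 \left(13 \cdot 1 \cdot 3 - 5\right)) = - (-247 + 2 \left(13 \cdot 3 - 5\right)) = - (-247 + 2 \left(39 - 5\right)) = - (-247 + 2 \cdot 34) = - (-247 + 68) = \left(-1\right) \left(-179\right) = 179$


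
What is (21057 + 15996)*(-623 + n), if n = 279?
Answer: -12746232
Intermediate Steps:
(21057 + 15996)*(-623 + n) = (21057 + 15996)*(-623 + 279) = 37053*(-344) = -12746232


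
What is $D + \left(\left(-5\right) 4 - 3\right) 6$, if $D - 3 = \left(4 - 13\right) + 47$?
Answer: $-97$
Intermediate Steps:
$D = 41$ ($D = 3 + \left(\left(4 - 13\right) + 47\right) = 3 + \left(-9 + 47\right) = 3 + 38 = 41$)
$D + \left(\left(-5\right) 4 - 3\right) 6 = 41 + \left(\left(-5\right) 4 - 3\right) 6 = 41 + \left(-20 - 3\right) 6 = 41 - 138 = -97$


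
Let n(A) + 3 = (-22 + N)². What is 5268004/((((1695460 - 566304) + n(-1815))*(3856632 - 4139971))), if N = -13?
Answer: -376286/22877155153 ≈ -1.6448e-5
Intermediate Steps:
n(A) = 1222 (n(A) = -3 + (-22 - 13)² = -3 + (-35)² = -3 + 1225 = 1222)
5268004/((((1695460 - 566304) + n(-1815))*(3856632 - 4139971))) = 5268004/((((1695460 - 566304) + 1222)*(3856632 - 4139971))) = 5268004/(((1129156 + 1222)*(-283339))) = 5268004/((1130378*(-283339))) = 5268004/(-320280172142) = 5268004*(-1/320280172142) = -376286/22877155153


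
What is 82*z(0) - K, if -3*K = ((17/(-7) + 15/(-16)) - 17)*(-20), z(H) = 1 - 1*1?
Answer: 11405/84 ≈ 135.77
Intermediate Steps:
z(H) = 0 (z(H) = 1 - 1 = 0)
K = -11405/84 (K = -((17/(-7) + 15/(-16)) - 17)*(-20)/3 = -((17*(-⅐) + 15*(-1/16)) - 17)*(-20)/3 = -((-17/7 - 15/16) - 17)*(-20)/3 = -(-377/112 - 17)*(-20)/3 = -(-2281)*(-20)/336 = -⅓*11405/28 = -11405/84 ≈ -135.77)
82*z(0) - K = 82*0 - 1*(-11405/84) = 0 + 11405/84 = 11405/84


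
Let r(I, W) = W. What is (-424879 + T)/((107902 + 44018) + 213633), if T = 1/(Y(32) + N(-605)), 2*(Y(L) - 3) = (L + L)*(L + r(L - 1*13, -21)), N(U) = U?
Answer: -106219751/91388250 ≈ -1.1623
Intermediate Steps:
Y(L) = 3 + L*(-21 + L) (Y(L) = 3 + ((L + L)*(L - 21))/2 = 3 + ((2*L)*(-21 + L))/2 = 3 + (2*L*(-21 + L))/2 = 3 + L*(-21 + L))
T = -1/250 (T = 1/((3 + 32² - 21*32) - 605) = 1/((3 + 1024 - 672) - 605) = 1/(355 - 605) = 1/(-250) = -1/250 ≈ -0.0040000)
(-424879 + T)/((107902 + 44018) + 213633) = (-424879 - 1/250)/((107902 + 44018) + 213633) = -106219751/(250*(151920 + 213633)) = -106219751/250/365553 = -106219751/250*1/365553 = -106219751/91388250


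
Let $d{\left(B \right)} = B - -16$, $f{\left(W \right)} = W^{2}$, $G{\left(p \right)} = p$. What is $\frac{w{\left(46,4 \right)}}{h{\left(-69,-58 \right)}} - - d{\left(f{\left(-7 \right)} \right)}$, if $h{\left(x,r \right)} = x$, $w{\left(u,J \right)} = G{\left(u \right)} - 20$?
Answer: $\frac{4459}{69} \approx 64.623$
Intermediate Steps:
$w{\left(u,J \right)} = -20 + u$ ($w{\left(u,J \right)} = u - 20 = -20 + u$)
$d{\left(B \right)} = 16 + B$ ($d{\left(B \right)} = B + 16 = 16 + B$)
$\frac{w{\left(46,4 \right)}}{h{\left(-69,-58 \right)}} - - d{\left(f{\left(-7 \right)} \right)} = \frac{-20 + 46}{-69} - - (16 + \left(-7\right)^{2}) = 26 \left(- \frac{1}{69}\right) - - (16 + 49) = - \frac{26}{69} - \left(-1\right) 65 = - \frac{26}{69} - -65 = - \frac{26}{69} + 65 = \frac{4459}{69}$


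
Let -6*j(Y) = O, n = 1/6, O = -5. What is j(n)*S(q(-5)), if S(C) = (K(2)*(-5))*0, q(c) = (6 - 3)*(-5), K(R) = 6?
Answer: 0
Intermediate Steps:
q(c) = -15 (q(c) = 3*(-5) = -15)
n = ⅙ ≈ 0.16667
S(C) = 0 (S(C) = (6*(-5))*0 = -30*0 = 0)
j(Y) = ⅚ (j(Y) = -⅙*(-5) = ⅚)
j(n)*S(q(-5)) = (⅚)*0 = 0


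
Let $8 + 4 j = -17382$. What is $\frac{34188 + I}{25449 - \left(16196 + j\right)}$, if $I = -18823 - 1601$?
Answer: $\frac{9176}{9067} \approx 1.012$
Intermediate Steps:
$I = -20424$
$j = - \frac{8695}{2}$ ($j = -2 + \frac{1}{4} \left(-17382\right) = -2 - \frac{8691}{2} = - \frac{8695}{2} \approx -4347.5$)
$\frac{34188 + I}{25449 - \left(16196 + j\right)} = \frac{34188 - 20424}{25449 - \frac{23697}{2}} = \frac{13764}{25449 + \left(-16196 + \frac{8695}{2}\right)} = \frac{13764}{25449 - \frac{23697}{2}} = \frac{13764}{\frac{27201}{2}} = 13764 \cdot \frac{2}{27201} = \frac{9176}{9067}$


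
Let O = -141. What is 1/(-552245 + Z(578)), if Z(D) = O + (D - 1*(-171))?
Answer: -1/551637 ≈ -1.8128e-6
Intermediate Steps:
Z(D) = 30 + D (Z(D) = -141 + (D - 1*(-171)) = -141 + (D + 171) = -141 + (171 + D) = 30 + D)
1/(-552245 + Z(578)) = 1/(-552245 + (30 + 578)) = 1/(-552245 + 608) = 1/(-551637) = -1/551637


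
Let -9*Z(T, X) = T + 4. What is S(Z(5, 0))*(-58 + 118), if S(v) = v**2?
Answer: 60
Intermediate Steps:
Z(T, X) = -4/9 - T/9 (Z(T, X) = -(T + 4)/9 = -(4 + T)/9 = -4/9 - T/9)
S(Z(5, 0))*(-58 + 118) = (-4/9 - 1/9*5)**2*(-58 + 118) = (-4/9 - 5/9)**2*60 = (-1)**2*60 = 1*60 = 60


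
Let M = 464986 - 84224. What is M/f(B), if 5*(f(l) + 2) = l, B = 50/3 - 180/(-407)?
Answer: 232455201/868 ≈ 2.6781e+5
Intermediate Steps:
B = 20890/1221 (B = 50*(1/3) - 180*(-1/407) = 50/3 + 180/407 = 20890/1221 ≈ 17.109)
M = 380762
f(l) = -2 + l/5
M/f(B) = 380762/(-2 + (1/5)*(20890/1221)) = 380762/(-2 + 4178/1221) = 380762/(1736/1221) = 380762*(1221/1736) = 232455201/868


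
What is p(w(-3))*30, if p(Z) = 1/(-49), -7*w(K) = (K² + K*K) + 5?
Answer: -30/49 ≈ -0.61224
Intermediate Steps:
w(K) = -5/7 - 2*K²/7 (w(K) = -((K² + K*K) + 5)/7 = -((K² + K²) + 5)/7 = -(2*K² + 5)/7 = -(5 + 2*K²)/7 = -5/7 - 2*K²/7)
p(Z) = -1/49
p(w(-3))*30 = -1/49*30 = -30/49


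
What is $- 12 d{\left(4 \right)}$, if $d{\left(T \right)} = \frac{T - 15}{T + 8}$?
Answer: $11$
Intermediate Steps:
$d{\left(T \right)} = \frac{-15 + T}{8 + T}$
$- 12 d{\left(4 \right)} = - 12 \frac{-15 + 4}{8 + 4} = - 12 \cdot \frac{1}{12} \left(-11\right) = \left(-12\right) \left(- \frac{11}{12}\right) = 11$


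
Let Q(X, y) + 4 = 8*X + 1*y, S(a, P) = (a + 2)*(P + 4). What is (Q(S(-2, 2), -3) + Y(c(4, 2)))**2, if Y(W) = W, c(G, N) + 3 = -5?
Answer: 225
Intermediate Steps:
S(a, P) = (2 + a)*(4 + P)
c(G, N) = -8 (c(G, N) = -3 - 5 = -8)
Q(X, y) = -4 + y + 8*X (Q(X, y) = -4 + (8*X + 1*y) = -4 + (8*X + y) = -4 + (y + 8*X) = -4 + y + 8*X)
(Q(S(-2, 2), -3) + Y(c(4, 2)))**2 = ((-4 - 3 + 8*(8 + 2*2 + 4*(-2) + 2*(-2))) - 8)**2 = ((-4 - 3 + 8*(8 + 4 - 8 - 4)) - 8)**2 = ((-4 - 3 + 8*0) - 8)**2 = ((-4 - 3 + 0) - 8)**2 = (-7 - 8)**2 = (-15)**2 = 225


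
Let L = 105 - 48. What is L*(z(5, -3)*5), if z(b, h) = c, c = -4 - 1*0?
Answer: -1140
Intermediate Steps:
c = -4 (c = -4 + 0 = -4)
z(b, h) = -4
L = 57
L*(z(5, -3)*5) = 57*(-4*5) = 57*(-20) = -1140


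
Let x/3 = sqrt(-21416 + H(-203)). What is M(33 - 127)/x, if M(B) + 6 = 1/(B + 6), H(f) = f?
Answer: 529*I*sqrt(21619)/5707416 ≈ 0.013628*I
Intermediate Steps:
x = 3*I*sqrt(21619) (x = 3*sqrt(-21416 - 203) = 3*sqrt(-21619) = 3*(I*sqrt(21619)) = 3*I*sqrt(21619) ≈ 441.1*I)
M(B) = -6 + 1/(6 + B) (M(B) = -6 + 1/(B + 6) = -6 + 1/(6 + B))
M(33 - 127)/x = ((-35 - 6*(33 - 127))/(6 + (33 - 127)))/((3*I*sqrt(21619))) = ((-35 - 6*(-94))/(6 - 94))*(-I*sqrt(21619)/64857) = ((-35 + 564)/(-88))*(-I*sqrt(21619)/64857) = (-1/88*529)*(-I*sqrt(21619)/64857) = -(-529)*I*sqrt(21619)/5707416 = 529*I*sqrt(21619)/5707416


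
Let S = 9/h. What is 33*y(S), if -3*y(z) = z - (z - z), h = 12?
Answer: -33/4 ≈ -8.2500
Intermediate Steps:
S = ¾ (S = 9/12 = 9*(1/12) = ¾ ≈ 0.75000)
y(z) = -z/3 (y(z) = -(z - (z - z))/3 = -(z - 1*0)/3 = -(z + 0)/3 = -z/3)
33*y(S) = 33*(-⅓*¾) = 33*(-¼) = -33/4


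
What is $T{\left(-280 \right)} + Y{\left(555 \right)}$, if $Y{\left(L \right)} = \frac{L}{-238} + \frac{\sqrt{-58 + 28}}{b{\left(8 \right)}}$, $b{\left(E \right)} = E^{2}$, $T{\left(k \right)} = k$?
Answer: $- \frac{67195}{238} + \frac{i \sqrt{30}}{64} \approx -282.33 + 0.085582 i$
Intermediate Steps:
$Y{\left(L \right)} = - \frac{L}{238} + \frac{i \sqrt{30}}{64}$ ($Y{\left(L \right)} = \frac{L}{-238} + \frac{\sqrt{-58 + 28}}{8^{2}} = L \left(- \frac{1}{238}\right) + \frac{\sqrt{-30}}{64} = - \frac{L}{238} + i \sqrt{30} \cdot \frac{1}{64} = - \frac{L}{238} + \frac{i \sqrt{30}}{64}$)
$T{\left(-280 \right)} + Y{\left(555 \right)} = -280 + \left(\left(- \frac{1}{238}\right) 555 + \frac{i \sqrt{30}}{64}\right) = -280 - \left(\frac{555}{238} - \frac{i \sqrt{30}}{64}\right) = - \frac{67195}{238} + \frac{i \sqrt{30}}{64}$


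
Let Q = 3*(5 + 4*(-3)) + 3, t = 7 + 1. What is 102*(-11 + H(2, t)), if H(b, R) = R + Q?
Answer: -2142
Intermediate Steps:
t = 8
Q = -18 (Q = 3*(5 - 12) + 3 = 3*(-7) + 3 = -21 + 3 = -18)
H(b, R) = -18 + R (H(b, R) = R - 18 = -18 + R)
102*(-11 + H(2, t)) = 102*(-11 + (-18 + 8)) = 102*(-11 - 10) = 102*(-21) = -2142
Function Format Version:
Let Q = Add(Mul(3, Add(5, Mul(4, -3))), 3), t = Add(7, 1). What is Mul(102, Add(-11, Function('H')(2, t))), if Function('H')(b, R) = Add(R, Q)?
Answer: -2142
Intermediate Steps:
t = 8
Q = -18 (Q = Add(Mul(3, Add(5, -12)), 3) = Add(Mul(3, -7), 3) = Add(-21, 3) = -18)
Function('H')(b, R) = Add(-18, R) (Function('H')(b, R) = Add(R, -18) = Add(-18, R))
Mul(102, Add(-11, Function('H')(2, t))) = Mul(102, Add(-11, Add(-18, 8))) = Mul(102, Add(-11, -10)) = Mul(102, -21) = -2142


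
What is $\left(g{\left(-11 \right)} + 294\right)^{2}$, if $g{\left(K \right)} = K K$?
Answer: $172225$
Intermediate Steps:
$g{\left(K \right)} = K^{2}$
$\left(g{\left(-11 \right)} + 294\right)^{2} = \left(\left(-11\right)^{2} + 294\right)^{2} = \left(121 + 294\right)^{2} = 415^{2} = 172225$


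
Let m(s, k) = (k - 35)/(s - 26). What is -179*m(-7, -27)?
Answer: -11098/33 ≈ -336.30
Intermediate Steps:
m(s, k) = (-35 + k)/(-26 + s)
-179*m(-7, -27) = -179*(-35 - 27)/(-26 - 7) = -179*(-62)/(-33) = -(-179)*(-62)/33 = -179*62/33 = -11098/33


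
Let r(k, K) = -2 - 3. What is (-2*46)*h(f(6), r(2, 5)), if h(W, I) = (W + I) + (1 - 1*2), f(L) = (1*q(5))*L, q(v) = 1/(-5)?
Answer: 3312/5 ≈ 662.40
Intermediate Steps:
r(k, K) = -5
q(v) = -⅕
f(L) = -L/5 (f(L) = (1*(-⅕))*L = -L/5)
h(W, I) = -1 + I + W (h(W, I) = (I + W) + (1 - 2) = (I + W) - 1 = -1 + I + W)
(-2*46)*h(f(6), r(2, 5)) = (-2*46)*(-1 - 5 - ⅕*6) = -92*(-1 - 5 - 6/5) = -92*(-36/5) = 3312/5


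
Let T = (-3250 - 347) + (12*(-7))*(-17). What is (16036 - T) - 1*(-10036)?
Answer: 28241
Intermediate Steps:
T = -2169 (T = -3597 - 84*(-17) = -3597 + 1428 = -2169)
(16036 - T) - 1*(-10036) = (16036 - 1*(-2169)) - 1*(-10036) = (16036 + 2169) + 10036 = 18205 + 10036 = 28241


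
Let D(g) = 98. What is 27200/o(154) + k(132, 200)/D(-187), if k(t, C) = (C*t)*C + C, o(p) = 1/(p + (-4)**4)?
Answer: 549088100/49 ≈ 1.1206e+7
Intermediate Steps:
o(p) = 1/(256 + p) (o(p) = 1/(p + 256) = 1/(256 + p))
k(t, C) = C + t*C**2 (k(t, C) = t*C**2 + C = C + t*C**2)
27200/o(154) + k(132, 200)/D(-187) = 27200/(1/(256 + 154)) + (200*(1 + 200*132))/98 = 27200/(1/410) + (200*(1 + 26400))*(1/98) = 27200/(1/410) + (200*26401)*(1/98) = 27200*410 + 5280200*(1/98) = 11152000 + 2640100/49 = 549088100/49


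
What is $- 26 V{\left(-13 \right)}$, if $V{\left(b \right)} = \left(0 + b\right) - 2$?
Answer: $390$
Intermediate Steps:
$V{\left(b \right)} = -2 + b$ ($V{\left(b \right)} = b - 2 = -2 + b$)
$- 26 V{\left(-13 \right)} = - 26 \left(-2 - 13\right) = \left(-26\right) \left(-15\right) = 390$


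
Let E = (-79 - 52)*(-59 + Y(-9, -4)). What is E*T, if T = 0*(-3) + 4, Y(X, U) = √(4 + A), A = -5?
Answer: 30916 - 524*I ≈ 30916.0 - 524.0*I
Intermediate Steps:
Y(X, U) = I (Y(X, U) = √(4 - 5) = √(-1) = I)
T = 4 (T = 0 + 4 = 4)
E = 7729 - 131*I (E = (-79 - 52)*(-59 + I) = -131*(-59 + I) = 7729 - 131*I ≈ 7729.0 - 131.0*I)
E*T = (7729 - 131*I)*4 = 30916 - 524*I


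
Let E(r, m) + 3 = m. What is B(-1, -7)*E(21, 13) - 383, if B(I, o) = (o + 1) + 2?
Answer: -423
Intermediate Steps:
B(I, o) = 3 + o (B(I, o) = (1 + o) + 2 = 3 + o)
E(r, m) = -3 + m
B(-1, -7)*E(21, 13) - 383 = (3 - 7)*(-3 + 13) - 383 = -4*10 - 383 = -40 - 383 = -423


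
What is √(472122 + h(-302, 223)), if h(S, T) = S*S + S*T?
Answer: 2*√123995 ≈ 704.26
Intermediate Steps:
h(S, T) = S² + S*T
√(472122 + h(-302, 223)) = √(472122 - 302*(-302 + 223)) = √(472122 - 302*(-79)) = √(472122 + 23858) = √495980 = 2*√123995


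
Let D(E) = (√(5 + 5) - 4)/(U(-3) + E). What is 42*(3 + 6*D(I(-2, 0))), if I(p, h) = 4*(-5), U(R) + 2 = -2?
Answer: 168 - 21*√10/2 ≈ 134.80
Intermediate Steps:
U(R) = -4 (U(R) = -2 - 2 = -4)
I(p, h) = -20
D(E) = (-4 + √10)/(-4 + E) (D(E) = (√(5 + 5) - 4)/(-4 + E) = (√10 - 4)/(-4 + E) = (-4 + √10)/(-4 + E))
42*(3 + 6*D(I(-2, 0))) = 42*(3 + 6*((-4 + √10)/(-4 - 20))) = 42*(3 + 6*((-4 + √10)/(-24))) = 42*(3 + 6*(-(-4 + √10)/24)) = 42*(3 + 6*(⅙ - √10/24)) = 42*(3 + (1 - √10/4)) = 42*(4 - √10/4) = 168 - 21*√10/2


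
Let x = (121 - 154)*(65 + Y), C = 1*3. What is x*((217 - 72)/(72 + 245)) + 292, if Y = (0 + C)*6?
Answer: -304591/317 ≈ -960.85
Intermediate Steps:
C = 3
Y = 18 (Y = (0 + 3)*6 = 3*6 = 18)
x = -2739 (x = (121 - 154)*(65 + 18) = -33*83 = -2739)
x*((217 - 72)/(72 + 245)) + 292 = -2739*(217 - 72)/(72 + 245) + 292 = -397155/317 + 292 = -304591/317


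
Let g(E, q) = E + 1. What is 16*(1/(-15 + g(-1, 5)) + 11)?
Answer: 2624/15 ≈ 174.93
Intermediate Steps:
g(E, q) = 1 + E
16*(1/(-15 + g(-1, 5)) + 11) = 16*(1/(-15 + (1 - 1)) + 11) = 16*(1/(-15 + 0) + 11) = 16*(1/(-15) + 11) = 16*(-1/15 + 11) = 16*(164/15) = 2624/15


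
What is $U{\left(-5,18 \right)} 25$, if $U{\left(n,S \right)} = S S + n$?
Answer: $7975$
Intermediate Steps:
$U{\left(n,S \right)} = n + S^{2}$ ($U{\left(n,S \right)} = S^{2} + n = n + S^{2}$)
$U{\left(-5,18 \right)} 25 = \left(-5 + 18^{2}\right) 25 = \left(-5 + 324\right) 25 = 319 \cdot 25 = 7975$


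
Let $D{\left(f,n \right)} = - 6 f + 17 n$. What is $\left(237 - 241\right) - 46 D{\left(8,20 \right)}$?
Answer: $-13436$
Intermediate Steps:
$\left(237 - 241\right) - 46 D{\left(8,20 \right)} = \left(237 - 241\right) - 46 \left(\left(-6\right) 8 + 17 \cdot 20\right) = \left(237 - 241\right) - 46 \left(-48 + 340\right) = -4 - 13432 = -13436$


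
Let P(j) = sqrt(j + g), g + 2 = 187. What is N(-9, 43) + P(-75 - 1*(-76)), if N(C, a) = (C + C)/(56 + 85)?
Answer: -6/47 + sqrt(186) ≈ 13.511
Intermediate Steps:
g = 185 (g = -2 + 187 = 185)
N(C, a) = 2*C/141 (N(C, a) = (2*C)/141 = (2*C)*(1/141) = 2*C/141)
P(j) = sqrt(185 + j) (P(j) = sqrt(j + 185) = sqrt(185 + j))
N(-9, 43) + P(-75 - 1*(-76)) = (2/141)*(-9) + sqrt(185 + (-75 - 1*(-76))) = -6/47 + sqrt(185 + (-75 + 76)) = -6/47 + sqrt(185 + 1) = -6/47 + sqrt(186)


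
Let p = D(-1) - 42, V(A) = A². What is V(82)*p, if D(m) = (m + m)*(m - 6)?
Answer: -188272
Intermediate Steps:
D(m) = 2*m*(-6 + m) (D(m) = (2*m)*(-6 + m) = 2*m*(-6 + m))
p = -28 (p = 2*(-1)*(-6 - 1) - 42 = 2*(-1)*(-7) - 42 = 14 - 42 = -28)
V(82)*p = 82²*(-28) = 6724*(-28) = -188272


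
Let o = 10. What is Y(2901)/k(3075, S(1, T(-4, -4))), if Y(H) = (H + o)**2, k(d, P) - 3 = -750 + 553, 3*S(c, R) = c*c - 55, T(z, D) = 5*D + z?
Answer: -8473921/194 ≈ -43680.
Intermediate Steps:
T(z, D) = z + 5*D
S(c, R) = -55/3 + c**2/3 (S(c, R) = (c*c - 55)/3 = (c**2 - 55)/3 = (-55 + c**2)/3 = -55/3 + c**2/3)
k(d, P) = -194 (k(d, P) = 3 + (-750 + 553) = 3 - 197 = -194)
Y(H) = (10 + H)**2 (Y(H) = (H + 10)**2 = (10 + H)**2)
Y(2901)/k(3075, S(1, T(-4, -4))) = (10 + 2901)**2/(-194) = 2911**2*(-1/194) = 8473921*(-1/194) = -8473921/194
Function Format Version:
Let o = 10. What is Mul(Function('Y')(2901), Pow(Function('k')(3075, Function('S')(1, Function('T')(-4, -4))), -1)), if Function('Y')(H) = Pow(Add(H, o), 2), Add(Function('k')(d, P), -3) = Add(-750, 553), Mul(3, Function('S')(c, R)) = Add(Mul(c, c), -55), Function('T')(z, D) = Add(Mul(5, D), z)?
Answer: Rational(-8473921, 194) ≈ -43680.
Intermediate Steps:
Function('T')(z, D) = Add(z, Mul(5, D))
Function('S')(c, R) = Add(Rational(-55, 3), Mul(Rational(1, 3), Pow(c, 2))) (Function('S')(c, R) = Mul(Rational(1, 3), Add(Mul(c, c), -55)) = Mul(Rational(1, 3), Add(Pow(c, 2), -55)) = Mul(Rational(1, 3), Add(-55, Pow(c, 2))) = Add(Rational(-55, 3), Mul(Rational(1, 3), Pow(c, 2))))
Function('k')(d, P) = -194 (Function('k')(d, P) = Add(3, Add(-750, 553)) = Add(3, -197) = -194)
Function('Y')(H) = Pow(Add(10, H), 2) (Function('Y')(H) = Pow(Add(H, 10), 2) = Pow(Add(10, H), 2))
Mul(Function('Y')(2901), Pow(Function('k')(3075, Function('S')(1, Function('T')(-4, -4))), -1)) = Mul(Pow(Add(10, 2901), 2), Pow(-194, -1)) = Mul(Pow(2911, 2), Rational(-1, 194)) = Mul(8473921, Rational(-1, 194)) = Rational(-8473921, 194)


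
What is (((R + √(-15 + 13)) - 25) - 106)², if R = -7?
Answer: (138 - I*√2)² ≈ 19042.0 - 390.3*I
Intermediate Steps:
(((R + √(-15 + 13)) - 25) - 106)² = (((-7 + √(-15 + 13)) - 25) - 106)² = (((-7 + √(-2)) - 25) - 106)² = (((-7 + I*√2) - 25) - 106)² = ((-32 + I*√2) - 106)² = (-138 + I*√2)²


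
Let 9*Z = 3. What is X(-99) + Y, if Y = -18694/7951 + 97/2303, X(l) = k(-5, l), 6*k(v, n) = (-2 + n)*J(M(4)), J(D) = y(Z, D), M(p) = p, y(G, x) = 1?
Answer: -2103112663/109866918 ≈ -19.142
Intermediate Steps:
Z = ⅓ (Z = (⅑)*3 = ⅓ ≈ 0.33333)
J(D) = 1
k(v, n) = -⅓ + n/6 (k(v, n) = ((-2 + n)*1)/6 = (-2 + n)/6 = -⅓ + n/6)
X(l) = -⅓ + l/6
Y = -42281035/18311153 (Y = -18694*1/7951 + 97*(1/2303) = -18694/7951 + 97/2303 = -42281035/18311153 ≈ -2.3090)
X(-99) + Y = (-⅓ + (⅙)*(-99)) - 42281035/18311153 = (-⅓ - 33/2) - 42281035/18311153 = -101/6 - 42281035/18311153 = -2103112663/109866918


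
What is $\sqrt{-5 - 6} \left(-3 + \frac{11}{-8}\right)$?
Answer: $- \frac{35 i \sqrt{11}}{8} \approx - 14.51 i$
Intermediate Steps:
$\sqrt{-5 - 6} \left(-3 + \frac{11}{-8}\right) = \sqrt{-11} \left(-3 + 11 \left(- \frac{1}{8}\right)\right) = i \sqrt{11} \left(-3 - \frac{11}{8}\right) = i \sqrt{11} \left(- \frac{35}{8}\right) = - \frac{35 i \sqrt{11}}{8}$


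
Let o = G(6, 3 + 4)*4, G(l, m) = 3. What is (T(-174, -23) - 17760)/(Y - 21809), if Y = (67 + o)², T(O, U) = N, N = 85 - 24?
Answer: 17699/15568 ≈ 1.1369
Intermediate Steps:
N = 61
T(O, U) = 61
o = 12 (o = 3*4 = 12)
Y = 6241 (Y = (67 + 12)² = 79² = 6241)
(T(-174, -23) - 17760)/(Y - 21809) = (61 - 17760)/(6241 - 21809) = -17699/(-15568) = -17699*(-1/15568) = 17699/15568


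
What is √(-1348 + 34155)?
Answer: √32807 ≈ 181.13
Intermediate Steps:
√(-1348 + 34155) = √32807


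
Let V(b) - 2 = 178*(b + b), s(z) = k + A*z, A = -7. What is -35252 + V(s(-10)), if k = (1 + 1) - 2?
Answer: -10330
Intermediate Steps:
k = 0 (k = 2 - 2 = 0)
s(z) = -7*z (s(z) = 0 - 7*z = -7*z)
V(b) = 2 + 356*b (V(b) = 2 + 178*(b + b) = 2 + 178*(2*b) = 2 + 356*b)
-35252 + V(s(-10)) = -35252 + (2 + 356*(-7*(-10))) = -35252 + (2 + 356*70) = -35252 + (2 + 24920) = -35252 + 24922 = -10330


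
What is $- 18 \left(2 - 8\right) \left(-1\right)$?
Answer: $-108$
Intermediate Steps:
$- 18 \left(2 - 8\right) \left(-1\right) = - 18 \left(\left(-6\right) \left(-1\right)\right) = \left(-18\right) 6 = -108$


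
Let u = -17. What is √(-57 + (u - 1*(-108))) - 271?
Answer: -271 + √34 ≈ -265.17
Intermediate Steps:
√(-57 + (u - 1*(-108))) - 271 = √(-57 + (-17 - 1*(-108))) - 271 = √(-57 + (-17 + 108)) - 271 = √(-57 + 91) - 271 = √34 - 271 = -271 + √34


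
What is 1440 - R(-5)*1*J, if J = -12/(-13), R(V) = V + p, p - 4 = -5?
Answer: 18792/13 ≈ 1445.5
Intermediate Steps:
p = -1 (p = 4 - 5 = -1)
R(V) = -1 + V (R(V) = V - 1 = -1 + V)
J = 12/13 (J = -12*(-1/13) = 12/13 ≈ 0.92308)
1440 - R(-5)*1*J = 1440 - (-1 - 5)*1*12/13 = 1440 - (-6*1)*12/13 = 1440 - (-6)*12/13 = 1440 - 1*(-72/13) = 1440 + 72/13 = 18792/13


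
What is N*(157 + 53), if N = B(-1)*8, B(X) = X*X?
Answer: 1680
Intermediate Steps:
B(X) = X²
N = 8 (N = (-1)²*8 = 1*8 = 8)
N*(157 + 53) = 8*(157 + 53) = 8*210 = 1680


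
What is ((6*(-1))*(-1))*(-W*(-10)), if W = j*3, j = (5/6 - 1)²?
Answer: 5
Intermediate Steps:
j = 1/36 (j = (5*(⅙) - 1)² = (⅚ - 1)² = (-⅙)² = 1/36 ≈ 0.027778)
W = 1/12 (W = (1/36)*3 = 1/12 ≈ 0.083333)
((6*(-1))*(-1))*(-W*(-10)) = ((6*(-1))*(-1))*(-1*1/12*(-10)) = (-6*(-1))*(-1/12*(-10)) = 6*(⅚) = 5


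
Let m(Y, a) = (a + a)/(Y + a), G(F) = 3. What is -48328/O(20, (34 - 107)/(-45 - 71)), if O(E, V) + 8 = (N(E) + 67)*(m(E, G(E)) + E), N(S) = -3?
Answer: -138943/3705 ≈ -37.501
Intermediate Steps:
m(Y, a) = 2*a/(Y + a) (m(Y, a) = (2*a)/(Y + a) = 2*a/(Y + a))
O(E, V) = -8 + 64*E + 384/(3 + E) (O(E, V) = -8 + (-3 + 67)*(2*3/(E + 3) + E) = -8 + 64*(2*3/(3 + E) + E) = -8 + 64*(6/(3 + E) + E) = -8 + 64*(E + 6/(3 + E)) = -8 + (64*E + 384/(3 + E)) = -8 + 64*E + 384/(3 + E))
-48328/O(20, (34 - 107)/(-45 - 71)) = -48328*(3 + 20)/(8*(45 + 8*20**2 + 23*20)) = -48328*23/(8*(45 + 8*400 + 460)) = -48328*23/(8*(45 + 3200 + 460)) = -48328/(8*(1/23)*3705) = -48328/29640/23 = -48328*23/29640 = -138943/3705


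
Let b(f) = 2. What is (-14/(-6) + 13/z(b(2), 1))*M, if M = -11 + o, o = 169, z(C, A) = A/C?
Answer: 13430/3 ≈ 4476.7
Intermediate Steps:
M = 158 (M = -11 + 169 = 158)
(-14/(-6) + 13/z(b(2), 1))*M = (-14/(-6) + 13/((1/2)))*158 = (-14*(-1/6) + 13/((1*(1/2))))*158 = (7/3 + 13/(1/2))*158 = (7/3 + 13*2)*158 = (7/3 + 26)*158 = (85/3)*158 = 13430/3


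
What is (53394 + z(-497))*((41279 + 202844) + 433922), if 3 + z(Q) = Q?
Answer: 35864512230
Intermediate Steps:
z(Q) = -3 + Q
(53394 + z(-497))*((41279 + 202844) + 433922) = (53394 + (-3 - 497))*((41279 + 202844) + 433922) = (53394 - 500)*(244123 + 433922) = 52894*678045 = 35864512230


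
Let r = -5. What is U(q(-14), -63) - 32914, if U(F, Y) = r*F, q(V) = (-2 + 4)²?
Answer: -32934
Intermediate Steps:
q(V) = 4 (q(V) = 2² = 4)
U(F, Y) = -5*F
U(q(-14), -63) - 32914 = -5*4 - 32914 = -20 - 32914 = -32934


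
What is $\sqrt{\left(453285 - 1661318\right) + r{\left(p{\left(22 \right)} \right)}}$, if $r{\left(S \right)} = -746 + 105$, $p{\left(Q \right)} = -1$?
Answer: $i \sqrt{1208674} \approx 1099.4 i$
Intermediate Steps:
$r{\left(S \right)} = -641$
$\sqrt{\left(453285 - 1661318\right) + r{\left(p{\left(22 \right)} \right)}} = \sqrt{\left(453285 - 1661318\right) - 641} = \sqrt{-1208033 - 641} = \sqrt{-1208674} = i \sqrt{1208674}$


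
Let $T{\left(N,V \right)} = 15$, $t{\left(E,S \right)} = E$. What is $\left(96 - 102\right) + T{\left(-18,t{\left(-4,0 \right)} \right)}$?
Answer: $9$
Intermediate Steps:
$\left(96 - 102\right) + T{\left(-18,t{\left(-4,0 \right)} \right)} = \left(96 - 102\right) + 15 = -6 + 15 = 9$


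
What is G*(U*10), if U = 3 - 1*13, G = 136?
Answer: -13600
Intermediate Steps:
U = -10 (U = 3 - 13 = -10)
G*(U*10) = 136*(-10*10) = 136*(-100) = -13600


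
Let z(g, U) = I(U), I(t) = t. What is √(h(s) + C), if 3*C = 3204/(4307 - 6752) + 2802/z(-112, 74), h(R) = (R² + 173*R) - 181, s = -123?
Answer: 32*I*√5611182090/30155 ≈ 79.491*I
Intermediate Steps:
z(g, U) = U
h(R) = -181 + R² + 173*R
C = 367433/30155 (C = (3204/(4307 - 6752) + 2802/74)/3 = (3204/(-2445) + 2802*(1/74))/3 = (3204*(-1/2445) + 1401/37)/3 = (-1068/815 + 1401/37)/3 = (⅓)*(1102299/30155) = 367433/30155 ≈ 12.185)
√(h(s) + C) = √((-181 + (-123)² + 173*(-123)) + 367433/30155) = √((-181 + 15129 - 21279) + 367433/30155) = √(-6331 + 367433/30155) = √(-190543872/30155) = 32*I*√5611182090/30155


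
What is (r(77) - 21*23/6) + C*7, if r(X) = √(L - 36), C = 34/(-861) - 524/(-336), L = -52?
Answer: -11457/164 + 2*I*√22 ≈ -69.86 + 9.3808*I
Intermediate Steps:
C = 1745/1148 (C = 34*(-1/861) - 524*(-1/336) = -34/861 + 131/84 = 1745/1148 ≈ 1.5200)
r(X) = 2*I*√22 (r(X) = √(-52 - 36) = √(-88) = 2*I*√22)
(r(77) - 21*23/6) + C*7 = (2*I*√22 - 21*23/6) + (1745/1148)*7 = (2*I*√22 - 483*⅙) + 1745/164 = (2*I*√22 - 161/2) + 1745/164 = (-161/2 + 2*I*√22) + 1745/164 = -11457/164 + 2*I*√22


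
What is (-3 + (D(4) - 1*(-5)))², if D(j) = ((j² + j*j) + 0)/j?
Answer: 100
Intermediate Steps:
D(j) = 2*j (D(j) = ((j² + j²) + 0)/j = (2*j² + 0)/j = (2*j²)/j = 2*j)
(-3 + (D(4) - 1*(-5)))² = (-3 + (2*4 - 1*(-5)))² = (-3 + (8 + 5))² = (-3 + 13)² = 10² = 100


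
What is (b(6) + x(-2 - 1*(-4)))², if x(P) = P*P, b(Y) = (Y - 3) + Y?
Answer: 169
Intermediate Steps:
b(Y) = -3 + 2*Y (b(Y) = (-3 + Y) + Y = -3 + 2*Y)
x(P) = P²
(b(6) + x(-2 - 1*(-4)))² = ((-3 + 2*6) + (-2 - 1*(-4))²)² = ((-3 + 12) + (-2 + 4)²)² = (9 + 2²)² = (9 + 4)² = 13² = 169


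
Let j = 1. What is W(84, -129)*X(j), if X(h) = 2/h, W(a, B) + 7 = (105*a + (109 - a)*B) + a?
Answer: 11344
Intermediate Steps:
W(a, B) = -7 + 106*a + B*(109 - a) (W(a, B) = -7 + ((105*a + (109 - a)*B) + a) = -7 + ((105*a + B*(109 - a)) + a) = -7 + (106*a + B*(109 - a)) = -7 + 106*a + B*(109 - a))
W(84, -129)*X(j) = (-7 + 106*84 + 109*(-129) - 1*(-129)*84)*(2/1) = (-7 + 8904 - 14061 + 10836)*(2*1) = 5672*2 = 11344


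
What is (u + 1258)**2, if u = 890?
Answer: 4613904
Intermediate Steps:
(u + 1258)**2 = (890 + 1258)**2 = 2148**2 = 4613904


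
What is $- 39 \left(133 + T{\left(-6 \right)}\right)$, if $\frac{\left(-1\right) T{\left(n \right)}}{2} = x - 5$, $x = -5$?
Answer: $-5967$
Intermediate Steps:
$T{\left(n \right)} = 20$ ($T{\left(n \right)} = - 2 \left(-5 - 5\right) = \left(-2\right) \left(-10\right) = 20$)
$- 39 \left(133 + T{\left(-6 \right)}\right) = - 39 \left(133 + 20\right) = \left(-39\right) 153 = -5967$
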